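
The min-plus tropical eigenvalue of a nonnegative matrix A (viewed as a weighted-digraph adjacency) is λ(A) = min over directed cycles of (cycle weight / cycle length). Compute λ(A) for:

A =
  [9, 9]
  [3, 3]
λ(A) = 3

Enumerate directed cycles and compute their means (weight / length). Sample:
  cycle 0 → 0: weight = 9, length = 1, mean = 9/1 ≈ 9.000
  cycle 1 → 1: weight = 3, length = 1, mean = 3/1 ≈ 3.000
  cycle 0 → 1 → 0: weight = 12, length = 2, mean = 12/2 ≈ 6.000
  cycle 1 → 0 → 1: weight = 12, length = 2, mean = 12/2 ≈ 6.000
Minimum mean = 3.000, attained e.g. along the cycle 1 → 1 with weight 3 and length 1. So λ(A) = 3/1 = 3.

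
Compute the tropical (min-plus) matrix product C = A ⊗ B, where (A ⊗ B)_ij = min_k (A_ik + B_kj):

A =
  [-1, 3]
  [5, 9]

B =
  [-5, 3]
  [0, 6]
A ⊗ B =
  [-6, 2]
  [0, 8]

Apply the min-plus product entry-by-entry:
  C[0][0] = min over k of (A[0][0] + B[0][0] = -1 + -5 = -6, A[0][1] + B[1][0] = 3 + 0 = 3) = -6 (attained at k = 0)
  C[0][1] = min over k of (A[0][0] + B[0][1] = -1 + 3 = 2, A[0][1] + B[1][1] = 3 + 6 = 9) = 2 (attained at k = 0)
  C[1][0] = min over k of (A[1][0] + B[0][0] = 5 + -5 = 0, A[1][1] + B[1][0] = 9 + 0 = 9) = 0 (attained at k = 0)
  C[1][1] = min over k of (A[1][0] + B[0][1] = 5 + 3 = 8, A[1][1] + B[1][1] = 9 + 6 = 15) = 8 (attained at k = 0)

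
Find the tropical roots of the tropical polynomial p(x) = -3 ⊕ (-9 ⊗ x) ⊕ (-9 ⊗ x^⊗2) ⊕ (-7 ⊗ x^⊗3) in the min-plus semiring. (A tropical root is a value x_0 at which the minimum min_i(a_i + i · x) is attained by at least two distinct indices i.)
Roots: {-2, 0, 6}

Each tropical root is a break point of the lower envelope of the lines y = a_i + i · x (there are 4 lines, with slopes 0, 1, ..., 3). Only the lines that attain the minimum somewhere contribute to roots; other lines are dominated. Here the surviving (envelope) indices are i = 3, i = 2, i = 1, i = 0.
Intersections between consecutive envelope lines give the roots: for adjacent envelope indices i < j the intersection is x = (a_i − a_j) / (j − i). Reading off the sorted break points: {-2, 0, 6}.
Verification: at each break x_0, at least two indices attain the minimum of min_i(a_i + i · x_0).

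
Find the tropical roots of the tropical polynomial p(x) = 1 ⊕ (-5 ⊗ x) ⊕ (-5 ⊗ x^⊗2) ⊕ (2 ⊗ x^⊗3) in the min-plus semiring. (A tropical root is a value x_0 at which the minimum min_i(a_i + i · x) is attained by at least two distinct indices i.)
Roots: {-7, 0, 6}

Each tropical root is a break point of the lower envelope of the lines y = a_i + i · x (there are 4 lines, with slopes 0, 1, ..., 3). Only the lines that attain the minimum somewhere contribute to roots; other lines are dominated. Here the surviving (envelope) indices are i = 3, i = 2, i = 1, i = 0.
Intersections between consecutive envelope lines give the roots: for adjacent envelope indices i < j the intersection is x = (a_i − a_j) / (j − i). Reading off the sorted break points: {-7, 0, 6}.
Verification: at each break x_0, at least two indices attain the minimum of min_i(a_i + i · x_0).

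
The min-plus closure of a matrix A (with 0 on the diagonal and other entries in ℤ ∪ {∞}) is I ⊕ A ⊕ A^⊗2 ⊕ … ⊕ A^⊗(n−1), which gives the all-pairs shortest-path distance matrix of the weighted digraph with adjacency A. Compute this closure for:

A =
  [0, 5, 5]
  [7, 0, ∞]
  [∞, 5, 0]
Closure =
  [0, 5, 5]
  [7, 0, 12]
  [12, 5, 0]

This is the Floyd-Warshall all-pairs shortest-path computation. For each intermediate vertex k = 0, 1, …, 2, update dist[i][j] ← min(dist[i][j], dist[i][k] + dist[k][j]). The final matrix gives, for each (i, j), the minimum total weight of any directed path from i to j (possibly empty when i = j).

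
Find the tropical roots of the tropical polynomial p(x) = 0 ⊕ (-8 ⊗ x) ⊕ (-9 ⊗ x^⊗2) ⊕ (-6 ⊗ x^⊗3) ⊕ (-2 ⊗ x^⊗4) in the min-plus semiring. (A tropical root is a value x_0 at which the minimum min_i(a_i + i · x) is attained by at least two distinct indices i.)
Roots: {-4, -3, 1, 8}

Each tropical root is a break point of the lower envelope of the lines y = a_i + i · x (there are 5 lines, with slopes 0, 1, ..., 4). Only the lines that attain the minimum somewhere contribute to roots; other lines are dominated. Here the surviving (envelope) indices are i = 4, i = 3, i = 2, i = 1, i = 0.
Intersections between consecutive envelope lines give the roots: for adjacent envelope indices i < j the intersection is x = (a_i − a_j) / (j − i). Reading off the sorted break points: {-4, -3, 1, 8}.
Verification: at each break x_0, at least two indices attain the minimum of min_i(a_i + i · x_0).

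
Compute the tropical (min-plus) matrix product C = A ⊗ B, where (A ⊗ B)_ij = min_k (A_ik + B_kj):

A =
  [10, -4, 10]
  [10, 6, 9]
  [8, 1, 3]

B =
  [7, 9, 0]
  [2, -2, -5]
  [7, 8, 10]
A ⊗ B =
  [-2, -6, -9]
  [8, 4, 1]
  [3, -1, -4]

Apply the min-plus product entry-by-entry:
  C[0][0] = min over k of (A[0][0] + B[0][0] = 10 + 7 = 17, A[0][1] + B[1][0] = -4 + 2 = -2, A[0][2] + B[2][0] = 10 + 7 = 17) = -2 (attained at k = 1)
  C[0][1] = min over k of (A[0][0] + B[0][1] = 10 + 9 = 19, A[0][1] + B[1][1] = -4 + -2 = -6, A[0][2] + B[2][1] = 10 + 8 = 18) = -6 (attained at k = 1)
  C[0][2] = min over k of (A[0][0] + B[0][2] = 10 + 0 = 10, A[0][1] + B[1][2] = -4 + -5 = -9, A[0][2] + B[2][2] = 10 + 10 = 20) = -9 (attained at k = 1)
  C[1][0] = min over k of (A[1][0] + B[0][0] = 10 + 7 = 17, A[1][1] + B[1][0] = 6 + 2 = 8, A[1][2] + B[2][0] = 9 + 7 = 16) = 8 (attained at k = 1)
  C[1][1] = min over k of (A[1][0] + B[0][1] = 10 + 9 = 19, A[1][1] + B[1][1] = 6 + -2 = 4, A[1][2] + B[2][1] = 9 + 8 = 17) = 4 (attained at k = 1)
  C[1][2] = min over k of (A[1][0] + B[0][2] = 10 + 0 = 10, A[1][1] + B[1][2] = 6 + -5 = 1, A[1][2] + B[2][2] = 9 + 10 = 19) = 1 (attained at k = 1)
  C[2][0] = min over k of (A[2][0] + B[0][0] = 8 + 7 = 15, A[2][1] + B[1][0] = 1 + 2 = 3, A[2][2] + B[2][0] = 3 + 7 = 10) = 3 (attained at k = 1)
  C[2][1] = min over k of (A[2][0] + B[0][1] = 8 + 9 = 17, A[2][1] + B[1][1] = 1 + -2 = -1, A[2][2] + B[2][1] = 3 + 8 = 11) = -1 (attained at k = 1)
  C[2][2] = min over k of (A[2][0] + B[0][2] = 8 + 0 = 8, A[2][1] + B[1][2] = 1 + -5 = -4, A[2][2] + B[2][2] = 3 + 10 = 13) = -4 (attained at k = 1)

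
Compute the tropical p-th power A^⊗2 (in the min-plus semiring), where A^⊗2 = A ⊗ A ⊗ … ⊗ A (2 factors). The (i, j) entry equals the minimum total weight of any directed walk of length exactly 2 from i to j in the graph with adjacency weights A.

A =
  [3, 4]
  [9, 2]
A^⊗2 =
  [6, 6]
  [11, 4]

Each entry (A^⊗2)_ij equals the minimum over all length-2 walks i = v_0 → v_1 → … → v_2 = j of Σ_t A[v_t][v_{t+1}]. For example, for (i, j) = (0, 1) we minimise over 2 possible intermediate vertex sequences; the minimum is 6, attained along the walk 0 → 1 → 1.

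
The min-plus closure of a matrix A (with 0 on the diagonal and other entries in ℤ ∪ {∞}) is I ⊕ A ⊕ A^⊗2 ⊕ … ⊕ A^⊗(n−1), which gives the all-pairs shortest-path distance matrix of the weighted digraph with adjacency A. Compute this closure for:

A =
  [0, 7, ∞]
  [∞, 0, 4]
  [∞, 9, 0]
Closure =
  [0, 7, 11]
  [∞, 0, 4]
  [∞, 9, 0]

This is the Floyd-Warshall all-pairs shortest-path computation. For each intermediate vertex k = 0, 1, …, 2, update dist[i][j] ← min(dist[i][j], dist[i][k] + dist[k][j]). The final matrix gives, for each (i, j), the minimum total weight of any directed path from i to j (possibly empty when i = j).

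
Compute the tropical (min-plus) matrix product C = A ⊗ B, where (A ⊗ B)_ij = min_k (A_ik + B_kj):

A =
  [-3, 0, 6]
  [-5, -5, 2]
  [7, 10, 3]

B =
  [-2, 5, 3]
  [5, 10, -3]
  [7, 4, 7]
A ⊗ B =
  [-5, 2, -3]
  [-7, 0, -8]
  [5, 7, 7]

Apply the min-plus product entry-by-entry:
  C[0][0] = min over k of (A[0][0] + B[0][0] = -3 + -2 = -5, A[0][1] + B[1][0] = 0 + 5 = 5, A[0][2] + B[2][0] = 6 + 7 = 13) = -5 (attained at k = 0)
  C[0][1] = min over k of (A[0][0] + B[0][1] = -3 + 5 = 2, A[0][1] + B[1][1] = 0 + 10 = 10, A[0][2] + B[2][1] = 6 + 4 = 10) = 2 (attained at k = 0)
  C[0][2] = min over k of (A[0][0] + B[0][2] = -3 + 3 = 0, A[0][1] + B[1][2] = 0 + -3 = -3, A[0][2] + B[2][2] = 6 + 7 = 13) = -3 (attained at k = 1)
  C[1][0] = min over k of (A[1][0] + B[0][0] = -5 + -2 = -7, A[1][1] + B[1][0] = -5 + 5 = 0, A[1][2] + B[2][0] = 2 + 7 = 9) = -7 (attained at k = 0)
  C[1][1] = min over k of (A[1][0] + B[0][1] = -5 + 5 = 0, A[1][1] + B[1][1] = -5 + 10 = 5, A[1][2] + B[2][1] = 2 + 4 = 6) = 0 (attained at k = 0)
  C[1][2] = min over k of (A[1][0] + B[0][2] = -5 + 3 = -2, A[1][1] + B[1][2] = -5 + -3 = -8, A[1][2] + B[2][2] = 2 + 7 = 9) = -8 (attained at k = 1)
  C[2][0] = min over k of (A[2][0] + B[0][0] = 7 + -2 = 5, A[2][1] + B[1][0] = 10 + 5 = 15, A[2][2] + B[2][0] = 3 + 7 = 10) = 5 (attained at k = 0)
  C[2][1] = min over k of (A[2][0] + B[0][1] = 7 + 5 = 12, A[2][1] + B[1][1] = 10 + 10 = 20, A[2][2] + B[2][1] = 3 + 4 = 7) = 7 (attained at k = 2)
  C[2][2] = min over k of (A[2][0] + B[0][2] = 7 + 3 = 10, A[2][1] + B[1][2] = 10 + -3 = 7, A[2][2] + B[2][2] = 3 + 7 = 10) = 7 (attained at k = 1)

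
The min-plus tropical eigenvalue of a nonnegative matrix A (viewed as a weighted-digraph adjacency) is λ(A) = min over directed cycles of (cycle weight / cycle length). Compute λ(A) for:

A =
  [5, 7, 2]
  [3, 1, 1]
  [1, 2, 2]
λ(A) = 1

Enumerate directed cycles and compute their means (weight / length). Sample:
  cycle 0 → 0: weight = 5, length = 1, mean = 5/1 ≈ 5.000
  cycle 1 → 1: weight = 1, length = 1, mean = 1/1 ≈ 1.000
  cycle 2 → 2: weight = 2, length = 1, mean = 2/1 ≈ 2.000
  cycle 0 → 1 → 0: weight = 10, length = 2, mean = 10/2 ≈ 5.000
  cycle 0 → 2 → 0: weight = 3, length = 2, mean = 3/2 ≈ 1.500
  cycle 1 → 0 → 1: weight = 10, length = 2, mean = 10/2 ≈ 5.000
Minimum mean = 1.000, attained e.g. along the cycle 1 → 1 with weight 1 and length 1. So λ(A) = 1/1 = 1.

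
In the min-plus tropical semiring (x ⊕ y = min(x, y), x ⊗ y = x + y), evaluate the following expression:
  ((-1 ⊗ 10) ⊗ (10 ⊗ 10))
((-1 ⊗ 10) ⊗ (10 ⊗ 10)) = 29

Expand innermost to outermost. Recall ⊕ takes the minimum of its arguments and ⊗ takes their sum. Working out the expression ((-1 ⊗ 10) ⊗ (10 ⊗ 10)) gives 29.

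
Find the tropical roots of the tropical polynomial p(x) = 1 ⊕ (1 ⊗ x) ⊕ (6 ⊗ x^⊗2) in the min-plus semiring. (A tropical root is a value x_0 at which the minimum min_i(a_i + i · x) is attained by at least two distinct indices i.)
Roots: {-5, 0}

Each tropical root is a break point of the lower envelope of the lines y = a_i + i · x (there are 3 lines, with slopes 0, 1, ..., 2). Only the lines that attain the minimum somewhere contribute to roots; other lines are dominated. Here the surviving (envelope) indices are i = 2, i = 1, i = 0.
Intersections between consecutive envelope lines give the roots: for adjacent envelope indices i < j the intersection is x = (a_i − a_j) / (j − i). Reading off the sorted break points: {-5, 0}.
Verification: at each break x_0, at least two indices attain the minimum of min_i(a_i + i · x_0).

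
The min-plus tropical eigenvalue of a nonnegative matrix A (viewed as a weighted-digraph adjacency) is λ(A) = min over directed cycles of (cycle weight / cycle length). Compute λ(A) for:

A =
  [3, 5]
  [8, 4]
λ(A) = 3

Enumerate directed cycles and compute their means (weight / length). Sample:
  cycle 0 → 0: weight = 3, length = 1, mean = 3/1 ≈ 3.000
  cycle 1 → 1: weight = 4, length = 1, mean = 4/1 ≈ 4.000
  cycle 0 → 1 → 0: weight = 13, length = 2, mean = 13/2 ≈ 6.500
  cycle 1 → 0 → 1: weight = 13, length = 2, mean = 13/2 ≈ 6.500
Minimum mean = 3.000, attained e.g. along the cycle 0 → 0 with weight 3 and length 1. So λ(A) = 3/1 = 3.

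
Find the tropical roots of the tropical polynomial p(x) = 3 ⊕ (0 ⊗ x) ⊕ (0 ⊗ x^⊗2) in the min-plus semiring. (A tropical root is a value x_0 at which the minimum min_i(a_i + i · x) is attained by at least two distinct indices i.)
Roots: {0, 3}

Each tropical root is a break point of the lower envelope of the lines y = a_i + i · x (there are 3 lines, with slopes 0, 1, ..., 2). Only the lines that attain the minimum somewhere contribute to roots; other lines are dominated. Here the surviving (envelope) indices are i = 2, i = 1, i = 0.
Intersections between consecutive envelope lines give the roots: for adjacent envelope indices i < j the intersection is x = (a_i − a_j) / (j − i). Reading off the sorted break points: {0, 3}.
Verification: at each break x_0, at least two indices attain the minimum of min_i(a_i + i · x_0).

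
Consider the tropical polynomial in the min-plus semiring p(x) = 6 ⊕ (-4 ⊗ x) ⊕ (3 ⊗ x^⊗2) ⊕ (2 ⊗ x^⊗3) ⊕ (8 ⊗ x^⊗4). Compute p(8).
p(8) = 4

A tropical monomial a ⊗ x^⊗i evaluates to a + i · x. Evaluating each term at x = 8:
  Term 0 contributes 6 + 0 · 8 = 6
  Term 1 contributes -4 + 1 · 8 = 4
  Term 2 contributes 3 + 2 · 8 = 19
  Term 3 contributes 2 + 3 · 8 = 26
  Term 4 contributes 8 + 4 · 8 = 40
p(8) = ⊕ of these = min[6, 4, 19, 26, 40] = 4.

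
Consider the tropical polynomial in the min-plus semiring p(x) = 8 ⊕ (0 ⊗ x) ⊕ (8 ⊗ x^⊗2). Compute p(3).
p(3) = 3

A tropical monomial a ⊗ x^⊗i evaluates to a + i · x. Evaluating each term at x = 3:
  Term 0 contributes 8 + 0 · 3 = 8
  Term 1 contributes 0 + 1 · 3 = 3
  Term 2 contributes 8 + 2 · 3 = 14
p(3) = ⊕ of these = min[8, 3, 14] = 3.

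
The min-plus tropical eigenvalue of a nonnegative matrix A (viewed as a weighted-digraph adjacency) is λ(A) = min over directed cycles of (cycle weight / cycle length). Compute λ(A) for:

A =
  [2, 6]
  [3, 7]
λ(A) = 2

Enumerate directed cycles and compute their means (weight / length). Sample:
  cycle 0 → 0: weight = 2, length = 1, mean = 2/1 ≈ 2.000
  cycle 1 → 1: weight = 7, length = 1, mean = 7/1 ≈ 7.000
  cycle 0 → 1 → 0: weight = 9, length = 2, mean = 9/2 ≈ 4.500
  cycle 1 → 0 → 1: weight = 9, length = 2, mean = 9/2 ≈ 4.500
Minimum mean = 2.000, attained e.g. along the cycle 0 → 0 with weight 2 and length 1. So λ(A) = 2/1 = 2.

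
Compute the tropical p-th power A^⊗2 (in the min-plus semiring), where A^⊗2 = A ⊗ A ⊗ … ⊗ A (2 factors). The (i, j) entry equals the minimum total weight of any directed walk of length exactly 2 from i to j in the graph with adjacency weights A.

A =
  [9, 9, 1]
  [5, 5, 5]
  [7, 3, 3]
A^⊗2 =
  [8, 4, 4]
  [10, 8, 6]
  [8, 6, 6]

Each entry (A^⊗2)_ij equals the minimum over all length-2 walks i = v_0 → v_1 → … → v_2 = j of Σ_t A[v_t][v_{t+1}]. For example, for (i, j) = (0, 2) we minimise over 3 possible intermediate vertex sequences; the minimum is 4, attained along the walk 0 → 2 → 2.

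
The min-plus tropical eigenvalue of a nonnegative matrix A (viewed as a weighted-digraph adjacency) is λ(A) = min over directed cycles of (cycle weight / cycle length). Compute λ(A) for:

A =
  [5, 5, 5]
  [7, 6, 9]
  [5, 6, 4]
λ(A) = 4

Enumerate directed cycles and compute their means (weight / length). Sample:
  cycle 0 → 0: weight = 5, length = 1, mean = 5/1 ≈ 5.000
  cycle 1 → 1: weight = 6, length = 1, mean = 6/1 ≈ 6.000
  cycle 2 → 2: weight = 4, length = 1, mean = 4/1 ≈ 4.000
  cycle 0 → 1 → 0: weight = 12, length = 2, mean = 12/2 ≈ 6.000
  cycle 0 → 2 → 0: weight = 10, length = 2, mean = 10/2 ≈ 5.000
  cycle 1 → 0 → 1: weight = 12, length = 2, mean = 12/2 ≈ 6.000
Minimum mean = 4.000, attained e.g. along the cycle 2 → 2 with weight 4 and length 1. So λ(A) = 4/1 = 4.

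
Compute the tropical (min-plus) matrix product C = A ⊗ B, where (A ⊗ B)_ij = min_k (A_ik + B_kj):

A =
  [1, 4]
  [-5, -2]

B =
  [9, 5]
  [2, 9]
A ⊗ B =
  [6, 6]
  [0, 0]

Apply the min-plus product entry-by-entry:
  C[0][0] = min over k of (A[0][0] + B[0][0] = 1 + 9 = 10, A[0][1] + B[1][0] = 4 + 2 = 6) = 6 (attained at k = 1)
  C[0][1] = min over k of (A[0][0] + B[0][1] = 1 + 5 = 6, A[0][1] + B[1][1] = 4 + 9 = 13) = 6 (attained at k = 0)
  C[1][0] = min over k of (A[1][0] + B[0][0] = -5 + 9 = 4, A[1][1] + B[1][0] = -2 + 2 = 0) = 0 (attained at k = 1)
  C[1][1] = min over k of (A[1][0] + B[0][1] = -5 + 5 = 0, A[1][1] + B[1][1] = -2 + 9 = 7) = 0 (attained at k = 0)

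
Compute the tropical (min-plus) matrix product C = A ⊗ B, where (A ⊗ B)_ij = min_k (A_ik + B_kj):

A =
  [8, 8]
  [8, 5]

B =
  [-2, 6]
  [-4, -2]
A ⊗ B =
  [4, 6]
  [1, 3]

Apply the min-plus product entry-by-entry:
  C[0][0] = min over k of (A[0][0] + B[0][0] = 8 + -2 = 6, A[0][1] + B[1][0] = 8 + -4 = 4) = 4 (attained at k = 1)
  C[0][1] = min over k of (A[0][0] + B[0][1] = 8 + 6 = 14, A[0][1] + B[1][1] = 8 + -2 = 6) = 6 (attained at k = 1)
  C[1][0] = min over k of (A[1][0] + B[0][0] = 8 + -2 = 6, A[1][1] + B[1][0] = 5 + -4 = 1) = 1 (attained at k = 1)
  C[1][1] = min over k of (A[1][0] + B[0][1] = 8 + 6 = 14, A[1][1] + B[1][1] = 5 + -2 = 3) = 3 (attained at k = 1)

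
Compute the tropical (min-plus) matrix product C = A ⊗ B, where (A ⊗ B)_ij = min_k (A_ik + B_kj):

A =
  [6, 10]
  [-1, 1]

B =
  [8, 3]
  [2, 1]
A ⊗ B =
  [12, 9]
  [3, 2]

Apply the min-plus product entry-by-entry:
  C[0][0] = min over k of (A[0][0] + B[0][0] = 6 + 8 = 14, A[0][1] + B[1][0] = 10 + 2 = 12) = 12 (attained at k = 1)
  C[0][1] = min over k of (A[0][0] + B[0][1] = 6 + 3 = 9, A[0][1] + B[1][1] = 10 + 1 = 11) = 9 (attained at k = 0)
  C[1][0] = min over k of (A[1][0] + B[0][0] = -1 + 8 = 7, A[1][1] + B[1][0] = 1 + 2 = 3) = 3 (attained at k = 1)
  C[1][1] = min over k of (A[1][0] + B[0][1] = -1 + 3 = 2, A[1][1] + B[1][1] = 1 + 1 = 2) = 2 (attained at k = 0)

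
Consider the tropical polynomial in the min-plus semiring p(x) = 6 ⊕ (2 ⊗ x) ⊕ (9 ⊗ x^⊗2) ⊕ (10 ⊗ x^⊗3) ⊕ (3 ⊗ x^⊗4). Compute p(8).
p(8) = 6

A tropical monomial a ⊗ x^⊗i evaluates to a + i · x. Evaluating each term at x = 8:
  Term 0 contributes 6 + 0 · 8 = 6
  Term 1 contributes 2 + 1 · 8 = 10
  Term 2 contributes 9 + 2 · 8 = 25
  Term 3 contributes 10 + 3 · 8 = 34
  Term 4 contributes 3 + 4 · 8 = 35
p(8) = ⊕ of these = min[6, 10, 25, 34, 35] = 6.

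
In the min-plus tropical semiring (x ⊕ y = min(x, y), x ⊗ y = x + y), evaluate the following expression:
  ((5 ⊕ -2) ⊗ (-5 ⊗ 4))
((5 ⊕ -2) ⊗ (-5 ⊗ 4)) = -3

Expand innermost to outermost. Recall ⊕ takes the minimum of its arguments and ⊗ takes their sum. Working out the expression ((5 ⊕ -2) ⊗ (-5 ⊗ 4)) gives -3.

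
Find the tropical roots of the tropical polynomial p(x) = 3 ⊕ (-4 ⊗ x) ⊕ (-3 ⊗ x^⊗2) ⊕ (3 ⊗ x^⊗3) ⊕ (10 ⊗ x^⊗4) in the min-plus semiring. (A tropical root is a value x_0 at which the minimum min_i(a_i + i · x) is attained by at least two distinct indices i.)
Roots: {-7, -6, -1, 7}

Each tropical root is a break point of the lower envelope of the lines y = a_i + i · x (there are 5 lines, with slopes 0, 1, ..., 4). Only the lines that attain the minimum somewhere contribute to roots; other lines are dominated. Here the surviving (envelope) indices are i = 4, i = 3, i = 2, i = 1, i = 0.
Intersections between consecutive envelope lines give the roots: for adjacent envelope indices i < j the intersection is x = (a_i − a_j) / (j − i). Reading off the sorted break points: {-7, -6, -1, 7}.
Verification: at each break x_0, at least two indices attain the minimum of min_i(a_i + i · x_0).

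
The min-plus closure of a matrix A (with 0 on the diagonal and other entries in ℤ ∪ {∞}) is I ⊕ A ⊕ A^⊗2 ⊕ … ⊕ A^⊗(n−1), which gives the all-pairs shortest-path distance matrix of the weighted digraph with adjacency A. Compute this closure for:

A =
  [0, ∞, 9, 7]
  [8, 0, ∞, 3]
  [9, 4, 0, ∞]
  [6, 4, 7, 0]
Closure =
  [0, 11, 9, 7]
  [8, 0, 10, 3]
  [9, 4, 0, 7]
  [6, 4, 7, 0]

This is the Floyd-Warshall all-pairs shortest-path computation. For each intermediate vertex k = 0, 1, …, 3, update dist[i][j] ← min(dist[i][j], dist[i][k] + dist[k][j]). The final matrix gives, for each (i, j), the minimum total weight of any directed path from i to j (possibly empty when i = j).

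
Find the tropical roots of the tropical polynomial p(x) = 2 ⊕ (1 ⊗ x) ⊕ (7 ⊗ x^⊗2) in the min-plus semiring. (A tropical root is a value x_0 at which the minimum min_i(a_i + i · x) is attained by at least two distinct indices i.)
Roots: {-6, 1}

Each tropical root is a break point of the lower envelope of the lines y = a_i + i · x (there are 3 lines, with slopes 0, 1, ..., 2). Only the lines that attain the minimum somewhere contribute to roots; other lines are dominated. Here the surviving (envelope) indices are i = 2, i = 1, i = 0.
Intersections between consecutive envelope lines give the roots: for adjacent envelope indices i < j the intersection is x = (a_i − a_j) / (j − i). Reading off the sorted break points: {-6, 1}.
Verification: at each break x_0, at least two indices attain the minimum of min_i(a_i + i · x_0).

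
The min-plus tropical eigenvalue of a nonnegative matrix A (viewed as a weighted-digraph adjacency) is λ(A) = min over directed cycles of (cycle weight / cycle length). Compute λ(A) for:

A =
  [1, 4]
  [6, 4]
λ(A) = 1

Enumerate directed cycles and compute their means (weight / length). Sample:
  cycle 0 → 0: weight = 1, length = 1, mean = 1/1 ≈ 1.000
  cycle 1 → 1: weight = 4, length = 1, mean = 4/1 ≈ 4.000
  cycle 0 → 1 → 0: weight = 10, length = 2, mean = 10/2 ≈ 5.000
  cycle 1 → 0 → 1: weight = 10, length = 2, mean = 10/2 ≈ 5.000
Minimum mean = 1.000, attained e.g. along the cycle 0 → 0 with weight 1 and length 1. So λ(A) = 1/1 = 1.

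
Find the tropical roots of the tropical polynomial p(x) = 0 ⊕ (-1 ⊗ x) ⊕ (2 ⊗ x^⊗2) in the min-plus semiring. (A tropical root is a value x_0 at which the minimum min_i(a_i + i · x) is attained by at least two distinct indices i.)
Roots: {-3, 1}

Each tropical root is a break point of the lower envelope of the lines y = a_i + i · x (there are 3 lines, with slopes 0, 1, ..., 2). Only the lines that attain the minimum somewhere contribute to roots; other lines are dominated. Here the surviving (envelope) indices are i = 2, i = 1, i = 0.
Intersections between consecutive envelope lines give the roots: for adjacent envelope indices i < j the intersection is x = (a_i − a_j) / (j − i). Reading off the sorted break points: {-3, 1}.
Verification: at each break x_0, at least two indices attain the minimum of min_i(a_i + i · x_0).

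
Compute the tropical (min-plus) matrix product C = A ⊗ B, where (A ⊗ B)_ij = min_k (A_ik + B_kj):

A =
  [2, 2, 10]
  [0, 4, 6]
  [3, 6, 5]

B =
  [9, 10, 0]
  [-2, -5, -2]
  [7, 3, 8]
A ⊗ B =
  [0, -3, 0]
  [2, -1, 0]
  [4, 1, 3]

Apply the min-plus product entry-by-entry:
  C[0][0] = min over k of (A[0][0] + B[0][0] = 2 + 9 = 11, A[0][1] + B[1][0] = 2 + -2 = 0, A[0][2] + B[2][0] = 10 + 7 = 17) = 0 (attained at k = 1)
  C[0][1] = min over k of (A[0][0] + B[0][1] = 2 + 10 = 12, A[0][1] + B[1][1] = 2 + -5 = -3, A[0][2] + B[2][1] = 10 + 3 = 13) = -3 (attained at k = 1)
  C[0][2] = min over k of (A[0][0] + B[0][2] = 2 + 0 = 2, A[0][1] + B[1][2] = 2 + -2 = 0, A[0][2] + B[2][2] = 10 + 8 = 18) = 0 (attained at k = 1)
  C[1][0] = min over k of (A[1][0] + B[0][0] = 0 + 9 = 9, A[1][1] + B[1][0] = 4 + -2 = 2, A[1][2] + B[2][0] = 6 + 7 = 13) = 2 (attained at k = 1)
  C[1][1] = min over k of (A[1][0] + B[0][1] = 0 + 10 = 10, A[1][1] + B[1][1] = 4 + -5 = -1, A[1][2] + B[2][1] = 6 + 3 = 9) = -1 (attained at k = 1)
  C[1][2] = min over k of (A[1][0] + B[0][2] = 0 + 0 = 0, A[1][1] + B[1][2] = 4 + -2 = 2, A[1][2] + B[2][2] = 6 + 8 = 14) = 0 (attained at k = 0)
  C[2][0] = min over k of (A[2][0] + B[0][0] = 3 + 9 = 12, A[2][1] + B[1][0] = 6 + -2 = 4, A[2][2] + B[2][0] = 5 + 7 = 12) = 4 (attained at k = 1)
  C[2][1] = min over k of (A[2][0] + B[0][1] = 3 + 10 = 13, A[2][1] + B[1][1] = 6 + -5 = 1, A[2][2] + B[2][1] = 5 + 3 = 8) = 1 (attained at k = 1)
  C[2][2] = min over k of (A[2][0] + B[0][2] = 3 + 0 = 3, A[2][1] + B[1][2] = 6 + -2 = 4, A[2][2] + B[2][2] = 5 + 8 = 13) = 3 (attained at k = 0)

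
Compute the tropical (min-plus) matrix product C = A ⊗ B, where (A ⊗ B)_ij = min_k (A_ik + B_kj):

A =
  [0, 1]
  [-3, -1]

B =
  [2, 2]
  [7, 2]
A ⊗ B =
  [2, 2]
  [-1, -1]

Apply the min-plus product entry-by-entry:
  C[0][0] = min over k of (A[0][0] + B[0][0] = 0 + 2 = 2, A[0][1] + B[1][0] = 1 + 7 = 8) = 2 (attained at k = 0)
  C[0][1] = min over k of (A[0][0] + B[0][1] = 0 + 2 = 2, A[0][1] + B[1][1] = 1 + 2 = 3) = 2 (attained at k = 0)
  C[1][0] = min over k of (A[1][0] + B[0][0] = -3 + 2 = -1, A[1][1] + B[1][0] = -1 + 7 = 6) = -1 (attained at k = 0)
  C[1][1] = min over k of (A[1][0] + B[0][1] = -3 + 2 = -1, A[1][1] + B[1][1] = -1 + 2 = 1) = -1 (attained at k = 0)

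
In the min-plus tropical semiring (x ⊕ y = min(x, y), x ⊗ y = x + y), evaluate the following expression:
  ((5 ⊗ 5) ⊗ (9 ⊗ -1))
((5 ⊗ 5) ⊗ (9 ⊗ -1)) = 18

Expand innermost to outermost. Recall ⊕ takes the minimum of its arguments and ⊗ takes their sum. Working out the expression ((5 ⊗ 5) ⊗ (9 ⊗ -1)) gives 18.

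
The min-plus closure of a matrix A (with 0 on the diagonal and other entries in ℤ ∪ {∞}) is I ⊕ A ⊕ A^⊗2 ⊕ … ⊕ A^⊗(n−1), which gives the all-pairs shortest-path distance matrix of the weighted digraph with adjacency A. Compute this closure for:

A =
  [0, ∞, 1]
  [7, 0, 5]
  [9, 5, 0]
Closure =
  [0, 6, 1]
  [7, 0, 5]
  [9, 5, 0]

This is the Floyd-Warshall all-pairs shortest-path computation. For each intermediate vertex k = 0, 1, …, 2, update dist[i][j] ← min(dist[i][j], dist[i][k] + dist[k][j]). The final matrix gives, for each (i, j), the minimum total weight of any directed path from i to j (possibly empty when i = j).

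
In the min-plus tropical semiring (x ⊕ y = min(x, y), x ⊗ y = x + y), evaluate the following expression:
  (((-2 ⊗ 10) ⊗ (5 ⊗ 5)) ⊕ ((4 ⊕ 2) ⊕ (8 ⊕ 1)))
(((-2 ⊗ 10) ⊗ (5 ⊗ 5)) ⊕ ((4 ⊕ 2) ⊕ (8 ⊕ 1))) = 1

Expand innermost to outermost. Recall ⊕ takes the minimum of its arguments and ⊗ takes their sum. Working out the expression (((-2 ⊗ 10) ⊗ (5 ⊗ 5)) ⊕ ((4 ⊕ 2) ⊕ (8 ⊕ 1))) gives 1.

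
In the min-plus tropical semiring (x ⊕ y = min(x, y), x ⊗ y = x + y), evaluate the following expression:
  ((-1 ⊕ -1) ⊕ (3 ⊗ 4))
((-1 ⊕ -1) ⊕ (3 ⊗ 4)) = -1

Expand innermost to outermost. Recall ⊕ takes the minimum of its arguments and ⊗ takes their sum. Working out the expression ((-1 ⊕ -1) ⊕ (3 ⊗ 4)) gives -1.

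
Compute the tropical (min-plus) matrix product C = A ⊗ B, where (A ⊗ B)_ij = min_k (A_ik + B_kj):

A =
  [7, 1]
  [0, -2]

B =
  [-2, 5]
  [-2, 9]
A ⊗ B =
  [-1, 10]
  [-4, 5]

Apply the min-plus product entry-by-entry:
  C[0][0] = min over k of (A[0][0] + B[0][0] = 7 + -2 = 5, A[0][1] + B[1][0] = 1 + -2 = -1) = -1 (attained at k = 1)
  C[0][1] = min over k of (A[0][0] + B[0][1] = 7 + 5 = 12, A[0][1] + B[1][1] = 1 + 9 = 10) = 10 (attained at k = 1)
  C[1][0] = min over k of (A[1][0] + B[0][0] = 0 + -2 = -2, A[1][1] + B[1][0] = -2 + -2 = -4) = -4 (attained at k = 1)
  C[1][1] = min over k of (A[1][0] + B[0][1] = 0 + 5 = 5, A[1][1] + B[1][1] = -2 + 9 = 7) = 5 (attained at k = 0)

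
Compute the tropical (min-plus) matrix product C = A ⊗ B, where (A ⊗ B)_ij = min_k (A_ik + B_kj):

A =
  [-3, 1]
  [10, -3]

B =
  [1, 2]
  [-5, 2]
A ⊗ B =
  [-4, -1]
  [-8, -1]

Apply the min-plus product entry-by-entry:
  C[0][0] = min over k of (A[0][0] + B[0][0] = -3 + 1 = -2, A[0][1] + B[1][0] = 1 + -5 = -4) = -4 (attained at k = 1)
  C[0][1] = min over k of (A[0][0] + B[0][1] = -3 + 2 = -1, A[0][1] + B[1][1] = 1 + 2 = 3) = -1 (attained at k = 0)
  C[1][0] = min over k of (A[1][0] + B[0][0] = 10 + 1 = 11, A[1][1] + B[1][0] = -3 + -5 = -8) = -8 (attained at k = 1)
  C[1][1] = min over k of (A[1][0] + B[0][1] = 10 + 2 = 12, A[1][1] + B[1][1] = -3 + 2 = -1) = -1 (attained at k = 1)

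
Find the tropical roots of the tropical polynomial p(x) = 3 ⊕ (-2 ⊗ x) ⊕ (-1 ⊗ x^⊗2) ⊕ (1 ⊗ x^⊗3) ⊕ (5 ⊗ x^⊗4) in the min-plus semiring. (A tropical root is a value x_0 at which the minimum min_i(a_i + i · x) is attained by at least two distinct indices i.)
Roots: {-4, -2, -1, 5}

Each tropical root is a break point of the lower envelope of the lines y = a_i + i · x (there are 5 lines, with slopes 0, 1, ..., 4). Only the lines that attain the minimum somewhere contribute to roots; other lines are dominated. Here the surviving (envelope) indices are i = 4, i = 3, i = 2, i = 1, i = 0.
Intersections between consecutive envelope lines give the roots: for adjacent envelope indices i < j the intersection is x = (a_i − a_j) / (j − i). Reading off the sorted break points: {-4, -2, -1, 5}.
Verification: at each break x_0, at least two indices attain the minimum of min_i(a_i + i · x_0).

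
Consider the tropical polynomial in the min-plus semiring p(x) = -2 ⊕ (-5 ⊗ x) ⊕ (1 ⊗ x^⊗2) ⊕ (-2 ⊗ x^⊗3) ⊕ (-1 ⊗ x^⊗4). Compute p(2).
p(2) = -3

A tropical monomial a ⊗ x^⊗i evaluates to a + i · x. Evaluating each term at x = 2:
  Term 0 contributes -2 + 0 · 2 = -2
  Term 1 contributes -5 + 1 · 2 = -3
  Term 2 contributes 1 + 2 · 2 = 5
  Term 3 contributes -2 + 3 · 2 = 4
  Term 4 contributes -1 + 4 · 2 = 7
p(2) = ⊕ of these = min[-2, -3, 5, 4, 7] = -3.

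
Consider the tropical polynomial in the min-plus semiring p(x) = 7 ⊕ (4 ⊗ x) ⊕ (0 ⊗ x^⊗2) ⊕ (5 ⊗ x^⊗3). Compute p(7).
p(7) = 7

A tropical monomial a ⊗ x^⊗i evaluates to a + i · x. Evaluating each term at x = 7:
  Term 0 contributes 7 + 0 · 7 = 7
  Term 1 contributes 4 + 1 · 7 = 11
  Term 2 contributes 0 + 2 · 7 = 14
  Term 3 contributes 5 + 3 · 7 = 26
p(7) = ⊕ of these = min[7, 11, 14, 26] = 7.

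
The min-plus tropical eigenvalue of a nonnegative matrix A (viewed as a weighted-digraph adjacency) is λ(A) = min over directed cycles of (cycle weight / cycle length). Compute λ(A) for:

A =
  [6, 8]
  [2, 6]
λ(A) = 5

Enumerate directed cycles and compute their means (weight / length). Sample:
  cycle 0 → 0: weight = 6, length = 1, mean = 6/1 ≈ 6.000
  cycle 1 → 1: weight = 6, length = 1, mean = 6/1 ≈ 6.000
  cycle 0 → 1 → 0: weight = 10, length = 2, mean = 10/2 ≈ 5.000
  cycle 1 → 0 → 1: weight = 10, length = 2, mean = 10/2 ≈ 5.000
Minimum mean = 5.000, attained e.g. along the cycle 0 → 1 → 0 with weight 10 and length 2. So λ(A) = 10/2 = 5.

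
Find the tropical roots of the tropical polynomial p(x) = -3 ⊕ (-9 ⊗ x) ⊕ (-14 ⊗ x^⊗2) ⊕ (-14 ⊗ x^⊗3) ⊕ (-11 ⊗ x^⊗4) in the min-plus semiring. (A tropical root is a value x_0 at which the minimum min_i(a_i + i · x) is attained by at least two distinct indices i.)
Roots: {-3, 0, 5, 6}

Each tropical root is a break point of the lower envelope of the lines y = a_i + i · x (there are 5 lines, with slopes 0, 1, ..., 4). Only the lines that attain the minimum somewhere contribute to roots; other lines are dominated. Here the surviving (envelope) indices are i = 4, i = 3, i = 2, i = 1, i = 0.
Intersections between consecutive envelope lines give the roots: for adjacent envelope indices i < j the intersection is x = (a_i − a_j) / (j − i). Reading off the sorted break points: {-3, 0, 5, 6}.
Verification: at each break x_0, at least two indices attain the minimum of min_i(a_i + i · x_0).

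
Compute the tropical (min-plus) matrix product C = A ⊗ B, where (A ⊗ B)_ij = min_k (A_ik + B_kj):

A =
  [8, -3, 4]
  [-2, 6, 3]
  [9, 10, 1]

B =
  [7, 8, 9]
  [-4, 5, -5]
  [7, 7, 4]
A ⊗ B =
  [-7, 2, -8]
  [2, 6, 1]
  [6, 8, 5]

Apply the min-plus product entry-by-entry:
  C[0][0] = min over k of (A[0][0] + B[0][0] = 8 + 7 = 15, A[0][1] + B[1][0] = -3 + -4 = -7, A[0][2] + B[2][0] = 4 + 7 = 11) = -7 (attained at k = 1)
  C[0][1] = min over k of (A[0][0] + B[0][1] = 8 + 8 = 16, A[0][1] + B[1][1] = -3 + 5 = 2, A[0][2] + B[2][1] = 4 + 7 = 11) = 2 (attained at k = 1)
  C[0][2] = min over k of (A[0][0] + B[0][2] = 8 + 9 = 17, A[0][1] + B[1][2] = -3 + -5 = -8, A[0][2] + B[2][2] = 4 + 4 = 8) = -8 (attained at k = 1)
  C[1][0] = min over k of (A[1][0] + B[0][0] = -2 + 7 = 5, A[1][1] + B[1][0] = 6 + -4 = 2, A[1][2] + B[2][0] = 3 + 7 = 10) = 2 (attained at k = 1)
  C[1][1] = min over k of (A[1][0] + B[0][1] = -2 + 8 = 6, A[1][1] + B[1][1] = 6 + 5 = 11, A[1][2] + B[2][1] = 3 + 7 = 10) = 6 (attained at k = 0)
  C[1][2] = min over k of (A[1][0] + B[0][2] = -2 + 9 = 7, A[1][1] + B[1][2] = 6 + -5 = 1, A[1][2] + B[2][2] = 3 + 4 = 7) = 1 (attained at k = 1)
  C[2][0] = min over k of (A[2][0] + B[0][0] = 9 + 7 = 16, A[2][1] + B[1][0] = 10 + -4 = 6, A[2][2] + B[2][0] = 1 + 7 = 8) = 6 (attained at k = 1)
  C[2][1] = min over k of (A[2][0] + B[0][1] = 9 + 8 = 17, A[2][1] + B[1][1] = 10 + 5 = 15, A[2][2] + B[2][1] = 1 + 7 = 8) = 8 (attained at k = 2)
  C[2][2] = min over k of (A[2][0] + B[0][2] = 9 + 9 = 18, A[2][1] + B[1][2] = 10 + -5 = 5, A[2][2] + B[2][2] = 1 + 4 = 5) = 5 (attained at k = 1)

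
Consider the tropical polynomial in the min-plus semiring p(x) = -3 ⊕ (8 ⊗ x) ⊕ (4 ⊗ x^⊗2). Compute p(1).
p(1) = -3

A tropical monomial a ⊗ x^⊗i evaluates to a + i · x. Evaluating each term at x = 1:
  Term 0 contributes -3 + 0 · 1 = -3
  Term 1 contributes 8 + 1 · 1 = 9
  Term 2 contributes 4 + 2 · 1 = 6
p(1) = ⊕ of these = min[-3, 9, 6] = -3.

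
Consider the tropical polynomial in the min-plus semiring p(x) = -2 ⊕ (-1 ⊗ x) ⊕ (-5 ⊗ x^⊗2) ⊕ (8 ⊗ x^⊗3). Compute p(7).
p(7) = -2

A tropical monomial a ⊗ x^⊗i evaluates to a + i · x. Evaluating each term at x = 7:
  Term 0 contributes -2 + 0 · 7 = -2
  Term 1 contributes -1 + 1 · 7 = 6
  Term 2 contributes -5 + 2 · 7 = 9
  Term 3 contributes 8 + 3 · 7 = 29
p(7) = ⊕ of these = min[-2, 6, 9, 29] = -2.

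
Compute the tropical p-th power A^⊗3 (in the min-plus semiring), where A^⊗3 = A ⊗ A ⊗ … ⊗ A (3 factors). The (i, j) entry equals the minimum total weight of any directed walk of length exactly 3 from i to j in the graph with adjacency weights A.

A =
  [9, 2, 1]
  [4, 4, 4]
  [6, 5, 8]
A^⊗3 =
  [10, 8, 7]
  [10, 10, 9]
  [12, 11, 10]

Each entry (A^⊗3)_ij equals the minimum over all length-3 walks i = v_0 → v_1 → … → v_3 = j of Σ_t A[v_t][v_{t+1}]. For example, for (i, j) = (0, 2) we minimise over 9 possible intermediate vertex sequences; the minimum is 7, attained along the walk 0 → 1 → 0 → 2.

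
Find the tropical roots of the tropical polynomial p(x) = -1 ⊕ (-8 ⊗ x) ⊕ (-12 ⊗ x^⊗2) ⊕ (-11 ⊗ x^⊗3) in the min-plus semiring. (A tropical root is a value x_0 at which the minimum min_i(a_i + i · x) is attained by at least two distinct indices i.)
Roots: {-1, 4, 7}

Each tropical root is a break point of the lower envelope of the lines y = a_i + i · x (there are 4 lines, with slopes 0, 1, ..., 3). Only the lines that attain the minimum somewhere contribute to roots; other lines are dominated. Here the surviving (envelope) indices are i = 3, i = 2, i = 1, i = 0.
Intersections between consecutive envelope lines give the roots: for adjacent envelope indices i < j the intersection is x = (a_i − a_j) / (j − i). Reading off the sorted break points: {-1, 4, 7}.
Verification: at each break x_0, at least two indices attain the minimum of min_i(a_i + i · x_0).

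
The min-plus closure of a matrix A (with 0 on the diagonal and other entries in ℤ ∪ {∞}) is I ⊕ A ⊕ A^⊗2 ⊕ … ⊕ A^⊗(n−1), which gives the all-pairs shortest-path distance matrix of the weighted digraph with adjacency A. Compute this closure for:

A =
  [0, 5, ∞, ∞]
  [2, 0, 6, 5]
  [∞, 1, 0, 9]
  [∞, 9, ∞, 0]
Closure =
  [0, 5, 11, 10]
  [2, 0, 6, 5]
  [3, 1, 0, 6]
  [11, 9, 15, 0]

This is the Floyd-Warshall all-pairs shortest-path computation. For each intermediate vertex k = 0, 1, …, 3, update dist[i][j] ← min(dist[i][j], dist[i][k] + dist[k][j]). The final matrix gives, for each (i, j), the minimum total weight of any directed path from i to j (possibly empty when i = j).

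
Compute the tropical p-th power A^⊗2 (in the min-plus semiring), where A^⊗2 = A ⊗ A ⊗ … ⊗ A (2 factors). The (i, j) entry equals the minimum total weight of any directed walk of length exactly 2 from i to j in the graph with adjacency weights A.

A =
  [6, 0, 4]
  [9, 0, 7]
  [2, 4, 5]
A^⊗2 =
  [6, 0, 7]
  [9, 0, 7]
  [7, 2, 6]

Each entry (A^⊗2)_ij equals the minimum over all length-2 walks i = v_0 → v_1 → … → v_2 = j of Σ_t A[v_t][v_{t+1}]. For example, for (i, j) = (0, 2) we minimise over 3 possible intermediate vertex sequences; the minimum is 7, attained along the walk 0 → 1 → 2.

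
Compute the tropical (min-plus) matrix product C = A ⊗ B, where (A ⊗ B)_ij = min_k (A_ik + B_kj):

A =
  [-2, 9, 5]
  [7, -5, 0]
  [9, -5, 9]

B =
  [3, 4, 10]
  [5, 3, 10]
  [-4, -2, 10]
A ⊗ B =
  [1, 2, 8]
  [-4, -2, 5]
  [0, -2, 5]

Apply the min-plus product entry-by-entry:
  C[0][0] = min over k of (A[0][0] + B[0][0] = -2 + 3 = 1, A[0][1] + B[1][0] = 9 + 5 = 14, A[0][2] + B[2][0] = 5 + -4 = 1) = 1 (attained at k = 0)
  C[0][1] = min over k of (A[0][0] + B[0][1] = -2 + 4 = 2, A[0][1] + B[1][1] = 9 + 3 = 12, A[0][2] + B[2][1] = 5 + -2 = 3) = 2 (attained at k = 0)
  C[0][2] = min over k of (A[0][0] + B[0][2] = -2 + 10 = 8, A[0][1] + B[1][2] = 9 + 10 = 19, A[0][2] + B[2][2] = 5 + 10 = 15) = 8 (attained at k = 0)
  C[1][0] = min over k of (A[1][0] + B[0][0] = 7 + 3 = 10, A[1][1] + B[1][0] = -5 + 5 = 0, A[1][2] + B[2][0] = 0 + -4 = -4) = -4 (attained at k = 2)
  C[1][1] = min over k of (A[1][0] + B[0][1] = 7 + 4 = 11, A[1][1] + B[1][1] = -5 + 3 = -2, A[1][2] + B[2][1] = 0 + -2 = -2) = -2 (attained at k = 1)
  C[1][2] = min over k of (A[1][0] + B[0][2] = 7 + 10 = 17, A[1][1] + B[1][2] = -5 + 10 = 5, A[1][2] + B[2][2] = 0 + 10 = 10) = 5 (attained at k = 1)
  C[2][0] = min over k of (A[2][0] + B[0][0] = 9 + 3 = 12, A[2][1] + B[1][0] = -5 + 5 = 0, A[2][2] + B[2][0] = 9 + -4 = 5) = 0 (attained at k = 1)
  C[2][1] = min over k of (A[2][0] + B[0][1] = 9 + 4 = 13, A[2][1] + B[1][1] = -5 + 3 = -2, A[2][2] + B[2][1] = 9 + -2 = 7) = -2 (attained at k = 1)
  C[2][2] = min over k of (A[2][0] + B[0][2] = 9 + 10 = 19, A[2][1] + B[1][2] = -5 + 10 = 5, A[2][2] + B[2][2] = 9 + 10 = 19) = 5 (attained at k = 1)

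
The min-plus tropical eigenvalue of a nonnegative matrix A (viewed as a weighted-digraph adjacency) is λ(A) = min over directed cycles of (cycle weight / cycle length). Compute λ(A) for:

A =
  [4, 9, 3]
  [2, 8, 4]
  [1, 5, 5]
λ(A) = 2

Enumerate directed cycles and compute their means (weight / length). Sample:
  cycle 0 → 0: weight = 4, length = 1, mean = 4/1 ≈ 4.000
  cycle 1 → 1: weight = 8, length = 1, mean = 8/1 ≈ 8.000
  cycle 2 → 2: weight = 5, length = 1, mean = 5/1 ≈ 5.000
  cycle 0 → 1 → 0: weight = 11, length = 2, mean = 11/2 ≈ 5.500
  cycle 0 → 2 → 0: weight = 4, length = 2, mean = 4/2 ≈ 2.000
  cycle 1 → 0 → 1: weight = 11, length = 2, mean = 11/2 ≈ 5.500
Minimum mean = 2.000, attained e.g. along the cycle 0 → 2 → 0 with weight 4 and length 2. So λ(A) = 4/2 = 2.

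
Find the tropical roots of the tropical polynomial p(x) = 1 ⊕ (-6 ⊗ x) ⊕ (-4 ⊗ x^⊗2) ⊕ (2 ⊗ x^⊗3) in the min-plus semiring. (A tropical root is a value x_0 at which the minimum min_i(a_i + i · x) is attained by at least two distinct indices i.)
Roots: {-6, -2, 7}

Each tropical root is a break point of the lower envelope of the lines y = a_i + i · x (there are 4 lines, with slopes 0, 1, ..., 3). Only the lines that attain the minimum somewhere contribute to roots; other lines are dominated. Here the surviving (envelope) indices are i = 3, i = 2, i = 1, i = 0.
Intersections between consecutive envelope lines give the roots: for adjacent envelope indices i < j the intersection is x = (a_i − a_j) / (j − i). Reading off the sorted break points: {-6, -2, 7}.
Verification: at each break x_0, at least two indices attain the minimum of min_i(a_i + i · x_0).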